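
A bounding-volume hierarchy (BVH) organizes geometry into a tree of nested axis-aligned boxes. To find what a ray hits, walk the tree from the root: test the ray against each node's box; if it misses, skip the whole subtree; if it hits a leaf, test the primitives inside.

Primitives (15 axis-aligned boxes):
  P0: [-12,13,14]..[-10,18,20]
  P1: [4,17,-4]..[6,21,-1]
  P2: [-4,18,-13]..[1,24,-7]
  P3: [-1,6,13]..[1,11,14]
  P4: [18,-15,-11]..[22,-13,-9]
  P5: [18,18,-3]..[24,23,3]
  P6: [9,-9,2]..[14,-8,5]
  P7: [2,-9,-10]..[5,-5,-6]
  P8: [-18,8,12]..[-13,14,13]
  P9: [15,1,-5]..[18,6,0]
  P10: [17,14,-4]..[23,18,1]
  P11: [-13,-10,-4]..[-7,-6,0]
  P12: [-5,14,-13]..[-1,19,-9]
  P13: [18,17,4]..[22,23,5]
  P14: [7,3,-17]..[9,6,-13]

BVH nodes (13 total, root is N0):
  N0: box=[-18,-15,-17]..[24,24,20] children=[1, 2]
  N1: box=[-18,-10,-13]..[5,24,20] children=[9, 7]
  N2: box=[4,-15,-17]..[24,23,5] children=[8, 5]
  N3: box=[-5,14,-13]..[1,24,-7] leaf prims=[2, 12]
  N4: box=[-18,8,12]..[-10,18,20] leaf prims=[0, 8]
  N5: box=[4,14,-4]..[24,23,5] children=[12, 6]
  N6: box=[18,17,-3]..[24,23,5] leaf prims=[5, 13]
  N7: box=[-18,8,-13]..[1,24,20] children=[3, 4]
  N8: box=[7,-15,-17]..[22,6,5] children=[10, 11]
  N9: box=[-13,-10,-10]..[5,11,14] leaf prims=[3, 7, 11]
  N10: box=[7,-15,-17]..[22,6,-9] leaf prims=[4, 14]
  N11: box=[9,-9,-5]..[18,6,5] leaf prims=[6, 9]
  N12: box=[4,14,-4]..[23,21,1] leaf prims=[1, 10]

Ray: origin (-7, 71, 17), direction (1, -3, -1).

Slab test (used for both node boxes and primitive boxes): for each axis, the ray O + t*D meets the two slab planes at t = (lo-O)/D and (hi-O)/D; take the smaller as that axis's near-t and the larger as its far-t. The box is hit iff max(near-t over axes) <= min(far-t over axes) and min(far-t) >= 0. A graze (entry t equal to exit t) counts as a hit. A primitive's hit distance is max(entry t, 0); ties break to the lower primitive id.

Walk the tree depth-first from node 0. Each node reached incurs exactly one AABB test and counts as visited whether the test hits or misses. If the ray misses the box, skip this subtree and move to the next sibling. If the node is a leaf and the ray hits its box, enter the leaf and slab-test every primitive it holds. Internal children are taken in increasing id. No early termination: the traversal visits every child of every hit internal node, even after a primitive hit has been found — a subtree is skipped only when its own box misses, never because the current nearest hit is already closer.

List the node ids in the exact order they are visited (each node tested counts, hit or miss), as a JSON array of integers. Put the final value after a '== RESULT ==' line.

Trace the traversal:
N0 x:[-11,31] y:[47/3,86/3] z:[-3,34] -> hit [47/3,86/3], descend [1, 2]
  N1 x:[-11,12] y:[47/3,27] z:[-3,30] -> miss, prune
  N2 x:[11,31] y:[16,86/3] z:[12,34] -> hit [16,86/3], descend [5, 8]
    N5 x:[11,31] y:[16,19] z:[12,21] -> hit [16,19], descend [6, 12]
      N6 x:[25,31] y:[16,18] z:[12,20] -> miss, prune
      N12 x:[11,30] y:[50/3,19] z:[16,21] -> hit [50/3,19] leaf, test {P1(miss), P10(miss)}
    N8 x:[14,29] y:[65/3,86/3] z:[12,34] -> hit [65/3,86/3], descend [10, 11]
      N10 x:[14,29] y:[65/3,86/3] z:[26,34] -> hit [26,86/3] leaf, test {P4@t=28, P14(miss)}
      N11 x:[16,25] y:[65/3,80/3] z:[12,22] -> hit [65/3,22] leaf, test {P6(miss), P9@t=22}

9 AABB tests over nodes [0, 1, 2, 5, 6, 12, 8, 10, 11]; 3 leaves entered; closest P9.

== RESULT ==
[0, 1, 2, 5, 6, 12, 8, 10, 11]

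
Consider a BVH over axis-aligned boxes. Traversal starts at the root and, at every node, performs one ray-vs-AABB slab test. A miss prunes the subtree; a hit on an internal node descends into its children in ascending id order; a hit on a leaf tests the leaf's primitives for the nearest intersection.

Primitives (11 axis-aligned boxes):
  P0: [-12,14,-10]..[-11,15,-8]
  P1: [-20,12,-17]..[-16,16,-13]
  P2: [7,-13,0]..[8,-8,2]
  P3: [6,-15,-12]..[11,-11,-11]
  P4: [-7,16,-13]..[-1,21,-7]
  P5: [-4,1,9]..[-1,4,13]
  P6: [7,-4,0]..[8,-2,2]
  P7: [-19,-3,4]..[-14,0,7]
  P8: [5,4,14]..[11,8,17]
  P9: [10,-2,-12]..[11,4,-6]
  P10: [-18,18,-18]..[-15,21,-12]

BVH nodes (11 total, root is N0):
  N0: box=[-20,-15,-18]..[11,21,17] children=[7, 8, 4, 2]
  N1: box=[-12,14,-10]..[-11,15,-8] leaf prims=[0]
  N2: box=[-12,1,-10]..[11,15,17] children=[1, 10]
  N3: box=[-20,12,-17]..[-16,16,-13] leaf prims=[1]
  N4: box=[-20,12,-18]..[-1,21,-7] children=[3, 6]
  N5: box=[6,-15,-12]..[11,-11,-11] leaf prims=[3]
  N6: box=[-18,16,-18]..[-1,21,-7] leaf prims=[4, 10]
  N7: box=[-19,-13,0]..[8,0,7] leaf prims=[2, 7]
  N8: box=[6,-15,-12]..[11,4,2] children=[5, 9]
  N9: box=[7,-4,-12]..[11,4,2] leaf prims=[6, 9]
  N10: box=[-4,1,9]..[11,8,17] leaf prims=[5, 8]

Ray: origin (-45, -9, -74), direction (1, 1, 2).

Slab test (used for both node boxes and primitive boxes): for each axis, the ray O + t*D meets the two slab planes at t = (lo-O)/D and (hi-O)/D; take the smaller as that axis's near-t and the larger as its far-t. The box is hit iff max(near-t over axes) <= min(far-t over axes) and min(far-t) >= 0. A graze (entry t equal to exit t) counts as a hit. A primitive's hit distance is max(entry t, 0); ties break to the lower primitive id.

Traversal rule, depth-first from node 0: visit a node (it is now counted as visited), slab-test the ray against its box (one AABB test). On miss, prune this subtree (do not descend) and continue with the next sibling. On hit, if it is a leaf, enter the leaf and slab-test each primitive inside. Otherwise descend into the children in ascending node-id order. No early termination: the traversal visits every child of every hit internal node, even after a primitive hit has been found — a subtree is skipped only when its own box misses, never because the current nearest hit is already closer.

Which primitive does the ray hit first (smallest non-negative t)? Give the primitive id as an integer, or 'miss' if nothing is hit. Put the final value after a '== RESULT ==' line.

Trace the traversal:
N0 x:[25,56] y:[-6,30] z:[28,91/2] -> hit [28,30], descend [2, 4, 7, 8]
  N2 x:[33,56] y:[10,24] z:[32,91/2] -> miss, prune
  N4 x:[25,44] y:[21,30] z:[28,67/2] -> hit [28,30], descend [3, 6]
    N3 x:[25,29] y:[21,25] z:[57/2,61/2] -> miss, prune
    N6 x:[27,44] y:[25,30] z:[28,67/2] -> hit [28,30] leaf, test {P4(miss), P10@t=28}
  N7 x:[26,53] y:[-4,9] z:[37,81/2] -> miss, prune
  N8 x:[51,56] y:[-6,13] z:[31,38] -> miss, prune

7 AABB tests over nodes [0, 2, 4, 3, 6, 7, 8]; 1 leaf entered; closest P10.

== RESULT ==
10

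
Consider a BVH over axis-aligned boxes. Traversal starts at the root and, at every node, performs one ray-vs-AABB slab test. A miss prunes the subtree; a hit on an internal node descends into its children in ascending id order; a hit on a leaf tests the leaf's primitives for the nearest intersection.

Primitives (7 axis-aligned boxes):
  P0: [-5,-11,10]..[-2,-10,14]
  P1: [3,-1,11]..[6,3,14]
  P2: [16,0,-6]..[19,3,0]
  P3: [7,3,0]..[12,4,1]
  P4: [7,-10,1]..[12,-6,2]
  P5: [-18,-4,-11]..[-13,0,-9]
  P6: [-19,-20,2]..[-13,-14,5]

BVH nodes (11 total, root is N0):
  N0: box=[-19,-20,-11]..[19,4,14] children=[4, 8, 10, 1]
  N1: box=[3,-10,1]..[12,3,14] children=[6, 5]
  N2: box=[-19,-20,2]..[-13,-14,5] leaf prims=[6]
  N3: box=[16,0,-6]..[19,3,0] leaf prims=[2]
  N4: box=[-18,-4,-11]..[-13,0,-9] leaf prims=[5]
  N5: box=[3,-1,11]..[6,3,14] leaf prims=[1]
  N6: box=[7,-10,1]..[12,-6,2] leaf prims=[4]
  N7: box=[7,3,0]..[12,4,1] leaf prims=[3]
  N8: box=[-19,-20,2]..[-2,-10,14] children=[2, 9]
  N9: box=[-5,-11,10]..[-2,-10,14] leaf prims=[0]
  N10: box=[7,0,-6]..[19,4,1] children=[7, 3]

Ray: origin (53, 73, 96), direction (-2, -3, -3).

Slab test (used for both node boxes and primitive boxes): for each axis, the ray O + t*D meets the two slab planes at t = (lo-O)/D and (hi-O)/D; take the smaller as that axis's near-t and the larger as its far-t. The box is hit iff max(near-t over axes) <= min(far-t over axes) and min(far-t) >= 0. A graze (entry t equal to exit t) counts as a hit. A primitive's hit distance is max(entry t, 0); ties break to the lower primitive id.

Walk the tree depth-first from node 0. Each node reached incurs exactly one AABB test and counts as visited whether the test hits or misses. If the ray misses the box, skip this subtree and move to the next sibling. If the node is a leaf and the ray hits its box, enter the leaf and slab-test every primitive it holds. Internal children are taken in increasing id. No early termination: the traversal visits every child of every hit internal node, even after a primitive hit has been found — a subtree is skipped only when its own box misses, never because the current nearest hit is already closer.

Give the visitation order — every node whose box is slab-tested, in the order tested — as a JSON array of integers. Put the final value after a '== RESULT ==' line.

Trace the traversal:
N0 x:[17,36] y:[23,31] z:[82/3,107/3] -> hit [82/3,31], descend [1, 4, 8, 10]
  N1 x:[41/2,25] y:[70/3,83/3] z:[82/3,95/3] -> miss, prune
  N4 x:[33,71/2] y:[73/3,77/3] z:[35,107/3] -> miss, prune
  N8 x:[55/2,36] y:[83/3,31] z:[82/3,94/3] -> hit [83/3,31], descend [2, 9]
    N2 x:[33,36] y:[29,31] z:[91/3,94/3] -> miss, prune
    N9 x:[55/2,29] y:[83/3,28] z:[82/3,86/3] -> hit [83/3,28] leaf, test {P0@t=83/3}
  N10 x:[17,23] y:[23,73/3] z:[95/3,34] -> miss, prune

Visited [0, 1, 4, 8, 2, 9, 10]. Tests: 7 box, 1 leaf. Nearest: P0.

== RESULT ==
[0, 1, 4, 8, 2, 9, 10]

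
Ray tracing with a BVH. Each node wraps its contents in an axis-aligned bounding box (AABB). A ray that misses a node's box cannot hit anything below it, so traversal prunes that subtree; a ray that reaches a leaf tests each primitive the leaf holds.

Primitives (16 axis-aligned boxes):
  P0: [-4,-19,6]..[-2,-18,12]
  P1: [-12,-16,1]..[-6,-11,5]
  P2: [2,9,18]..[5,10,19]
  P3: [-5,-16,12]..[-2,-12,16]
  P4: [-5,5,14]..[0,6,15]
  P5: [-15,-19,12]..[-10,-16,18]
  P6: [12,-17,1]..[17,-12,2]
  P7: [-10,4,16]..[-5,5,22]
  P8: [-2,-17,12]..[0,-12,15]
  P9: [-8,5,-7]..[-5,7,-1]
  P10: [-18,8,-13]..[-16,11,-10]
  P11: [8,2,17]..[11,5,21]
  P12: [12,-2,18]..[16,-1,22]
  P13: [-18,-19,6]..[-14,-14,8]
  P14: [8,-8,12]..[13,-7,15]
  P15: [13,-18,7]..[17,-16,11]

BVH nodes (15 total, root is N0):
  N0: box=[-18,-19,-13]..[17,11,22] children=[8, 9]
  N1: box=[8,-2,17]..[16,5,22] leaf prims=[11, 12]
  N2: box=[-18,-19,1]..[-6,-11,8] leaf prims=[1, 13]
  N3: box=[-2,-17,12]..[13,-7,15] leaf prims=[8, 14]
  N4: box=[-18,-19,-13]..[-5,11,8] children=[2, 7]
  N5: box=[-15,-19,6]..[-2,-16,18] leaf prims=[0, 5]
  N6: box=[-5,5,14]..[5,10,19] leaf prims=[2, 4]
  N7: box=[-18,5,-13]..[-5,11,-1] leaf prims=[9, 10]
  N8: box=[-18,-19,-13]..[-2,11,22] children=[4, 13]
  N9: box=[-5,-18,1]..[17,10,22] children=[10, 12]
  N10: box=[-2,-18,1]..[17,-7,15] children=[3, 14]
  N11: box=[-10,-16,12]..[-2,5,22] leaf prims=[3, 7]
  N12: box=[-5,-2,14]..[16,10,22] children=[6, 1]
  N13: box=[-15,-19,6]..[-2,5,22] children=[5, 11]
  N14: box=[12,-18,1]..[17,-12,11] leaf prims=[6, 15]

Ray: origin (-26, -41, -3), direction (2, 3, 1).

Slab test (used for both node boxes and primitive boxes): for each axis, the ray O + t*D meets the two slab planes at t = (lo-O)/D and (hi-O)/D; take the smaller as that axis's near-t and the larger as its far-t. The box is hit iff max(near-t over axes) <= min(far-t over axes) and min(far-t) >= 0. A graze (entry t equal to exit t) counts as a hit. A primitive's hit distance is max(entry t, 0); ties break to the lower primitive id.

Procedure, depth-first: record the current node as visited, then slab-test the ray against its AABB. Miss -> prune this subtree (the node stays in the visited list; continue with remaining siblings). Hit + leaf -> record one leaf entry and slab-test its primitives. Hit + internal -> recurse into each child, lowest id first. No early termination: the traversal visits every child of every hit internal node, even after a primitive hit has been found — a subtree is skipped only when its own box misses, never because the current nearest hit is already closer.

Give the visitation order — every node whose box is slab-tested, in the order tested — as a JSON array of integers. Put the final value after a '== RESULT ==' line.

Trace the traversal:
N0 x:[4,43/2] y:[22/3,52/3] z:[-10,25] -> hit [22/3,52/3], descend [8, 9]
  N8 x:[4,12] y:[22/3,52/3] z:[-10,25] -> hit [22/3,12], descend [4, 13]
    N4 x:[4,21/2] y:[22/3,52/3] z:[-10,11] -> hit [22/3,21/2], descend [2, 7]
      N2 x:[4,10] y:[22/3,10] z:[4,11] -> hit [22/3,10] leaf, test {P1(miss), P13(miss)}
      N7 x:[4,21/2] y:[46/3,52/3] z:[-10,2] -> miss, prune
    N13 x:[11/2,12] y:[22/3,46/3] z:[9,25] -> hit [9,12], descend [5, 11]
      N5 x:[11/2,12] y:[22/3,25/3] z:[9,21] -> miss, prune
      N11 x:[8,12] y:[25/3,46/3] z:[15,25] -> miss, prune
  N9 x:[21/2,43/2] y:[23/3,17] z:[4,25] -> hit [21/2,17], descend [10, 12]
    N10 x:[12,43/2] y:[23/3,34/3] z:[4,18] -> miss, prune
    N12 x:[21/2,21] y:[13,17] z:[17,25] -> hit [17,17], descend [1, 6]
      N1 x:[17,21] y:[13,46/3] z:[20,25] -> miss, prune
      N6 x:[21/2,31/2] y:[46/3,17] z:[17,22] -> miss, prune

Summary -> nodes [0, 8, 4, 2, 7, 13, 5, 11, 9, 10, 12, 1, 6]; box-tests=13; leaf-entries=1; first=miss

== RESULT ==
[0, 8, 4, 2, 7, 13, 5, 11, 9, 10, 12, 1, 6]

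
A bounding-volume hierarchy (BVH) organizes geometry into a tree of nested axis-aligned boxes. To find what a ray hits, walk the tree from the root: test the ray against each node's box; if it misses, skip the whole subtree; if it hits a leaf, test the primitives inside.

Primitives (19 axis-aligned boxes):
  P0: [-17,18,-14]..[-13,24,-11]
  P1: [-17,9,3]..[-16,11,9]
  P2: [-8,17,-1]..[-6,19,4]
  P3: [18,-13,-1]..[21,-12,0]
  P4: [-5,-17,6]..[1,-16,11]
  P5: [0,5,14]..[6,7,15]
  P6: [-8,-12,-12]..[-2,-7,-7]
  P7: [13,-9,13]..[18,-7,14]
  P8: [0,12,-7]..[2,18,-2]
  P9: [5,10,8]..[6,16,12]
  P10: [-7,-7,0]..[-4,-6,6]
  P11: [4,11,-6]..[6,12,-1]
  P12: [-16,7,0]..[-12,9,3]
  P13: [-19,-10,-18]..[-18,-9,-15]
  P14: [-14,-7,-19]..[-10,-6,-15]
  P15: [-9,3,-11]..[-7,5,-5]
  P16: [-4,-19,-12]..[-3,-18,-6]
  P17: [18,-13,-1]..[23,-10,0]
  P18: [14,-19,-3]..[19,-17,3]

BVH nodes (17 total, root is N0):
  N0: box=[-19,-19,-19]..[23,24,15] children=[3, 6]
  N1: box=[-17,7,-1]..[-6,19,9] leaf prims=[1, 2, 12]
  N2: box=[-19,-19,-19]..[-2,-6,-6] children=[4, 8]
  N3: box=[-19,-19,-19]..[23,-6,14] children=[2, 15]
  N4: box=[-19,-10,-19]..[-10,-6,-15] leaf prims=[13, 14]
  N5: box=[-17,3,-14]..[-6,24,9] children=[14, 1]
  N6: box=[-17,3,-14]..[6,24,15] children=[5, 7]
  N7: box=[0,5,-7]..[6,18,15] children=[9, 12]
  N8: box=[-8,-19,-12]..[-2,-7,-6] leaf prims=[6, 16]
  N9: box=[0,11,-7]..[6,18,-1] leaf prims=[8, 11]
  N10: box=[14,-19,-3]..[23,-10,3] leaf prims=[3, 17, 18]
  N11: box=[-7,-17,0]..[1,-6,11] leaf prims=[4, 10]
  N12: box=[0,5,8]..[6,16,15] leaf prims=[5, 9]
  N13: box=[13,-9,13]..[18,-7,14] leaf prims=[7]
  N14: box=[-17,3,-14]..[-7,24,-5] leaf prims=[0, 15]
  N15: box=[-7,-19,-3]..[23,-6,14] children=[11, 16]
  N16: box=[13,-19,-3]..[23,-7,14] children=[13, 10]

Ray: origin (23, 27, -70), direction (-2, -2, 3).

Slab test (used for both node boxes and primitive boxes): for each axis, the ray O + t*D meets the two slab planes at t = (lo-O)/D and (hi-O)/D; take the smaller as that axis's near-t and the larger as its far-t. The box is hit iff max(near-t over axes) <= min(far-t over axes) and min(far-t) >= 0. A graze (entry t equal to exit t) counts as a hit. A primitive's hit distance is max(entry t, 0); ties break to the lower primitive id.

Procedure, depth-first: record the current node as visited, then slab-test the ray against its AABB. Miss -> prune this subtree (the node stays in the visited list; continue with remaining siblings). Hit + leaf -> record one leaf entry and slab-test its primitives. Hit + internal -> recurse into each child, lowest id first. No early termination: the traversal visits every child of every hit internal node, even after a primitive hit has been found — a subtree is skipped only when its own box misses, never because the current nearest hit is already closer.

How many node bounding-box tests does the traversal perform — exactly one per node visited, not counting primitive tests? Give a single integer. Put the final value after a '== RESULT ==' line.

Trace the traversal:
N0 x:[0,21] y:[3/2,23] z:[17,85/3] -> hit [17,21], descend [3, 6]
  N3 x:[0,21] y:[33/2,23] z:[17,28] -> hit [17,21], descend [2, 15]
    N2 x:[25/2,21] y:[33/2,23] z:[17,64/3] -> hit [17,21], descend [4, 8]
      N4 x:[33/2,21] y:[33/2,37/2] z:[17,55/3] -> hit [17,55/3] leaf, test {P13(miss), P14@t=17}
      N8 x:[25/2,31/2] y:[17,23] z:[58/3,64/3] -> miss, prune
    N15 x:[0,15] y:[33/2,23] z:[67/3,28] -> miss, prune
  N6 x:[17/2,20] y:[3/2,12] z:[56/3,85/3] -> miss, prune

7 AABB tests over nodes [0, 3, 2, 4, 8, 15, 6]; 1 leaf entered; closest P14.

== RESULT ==
7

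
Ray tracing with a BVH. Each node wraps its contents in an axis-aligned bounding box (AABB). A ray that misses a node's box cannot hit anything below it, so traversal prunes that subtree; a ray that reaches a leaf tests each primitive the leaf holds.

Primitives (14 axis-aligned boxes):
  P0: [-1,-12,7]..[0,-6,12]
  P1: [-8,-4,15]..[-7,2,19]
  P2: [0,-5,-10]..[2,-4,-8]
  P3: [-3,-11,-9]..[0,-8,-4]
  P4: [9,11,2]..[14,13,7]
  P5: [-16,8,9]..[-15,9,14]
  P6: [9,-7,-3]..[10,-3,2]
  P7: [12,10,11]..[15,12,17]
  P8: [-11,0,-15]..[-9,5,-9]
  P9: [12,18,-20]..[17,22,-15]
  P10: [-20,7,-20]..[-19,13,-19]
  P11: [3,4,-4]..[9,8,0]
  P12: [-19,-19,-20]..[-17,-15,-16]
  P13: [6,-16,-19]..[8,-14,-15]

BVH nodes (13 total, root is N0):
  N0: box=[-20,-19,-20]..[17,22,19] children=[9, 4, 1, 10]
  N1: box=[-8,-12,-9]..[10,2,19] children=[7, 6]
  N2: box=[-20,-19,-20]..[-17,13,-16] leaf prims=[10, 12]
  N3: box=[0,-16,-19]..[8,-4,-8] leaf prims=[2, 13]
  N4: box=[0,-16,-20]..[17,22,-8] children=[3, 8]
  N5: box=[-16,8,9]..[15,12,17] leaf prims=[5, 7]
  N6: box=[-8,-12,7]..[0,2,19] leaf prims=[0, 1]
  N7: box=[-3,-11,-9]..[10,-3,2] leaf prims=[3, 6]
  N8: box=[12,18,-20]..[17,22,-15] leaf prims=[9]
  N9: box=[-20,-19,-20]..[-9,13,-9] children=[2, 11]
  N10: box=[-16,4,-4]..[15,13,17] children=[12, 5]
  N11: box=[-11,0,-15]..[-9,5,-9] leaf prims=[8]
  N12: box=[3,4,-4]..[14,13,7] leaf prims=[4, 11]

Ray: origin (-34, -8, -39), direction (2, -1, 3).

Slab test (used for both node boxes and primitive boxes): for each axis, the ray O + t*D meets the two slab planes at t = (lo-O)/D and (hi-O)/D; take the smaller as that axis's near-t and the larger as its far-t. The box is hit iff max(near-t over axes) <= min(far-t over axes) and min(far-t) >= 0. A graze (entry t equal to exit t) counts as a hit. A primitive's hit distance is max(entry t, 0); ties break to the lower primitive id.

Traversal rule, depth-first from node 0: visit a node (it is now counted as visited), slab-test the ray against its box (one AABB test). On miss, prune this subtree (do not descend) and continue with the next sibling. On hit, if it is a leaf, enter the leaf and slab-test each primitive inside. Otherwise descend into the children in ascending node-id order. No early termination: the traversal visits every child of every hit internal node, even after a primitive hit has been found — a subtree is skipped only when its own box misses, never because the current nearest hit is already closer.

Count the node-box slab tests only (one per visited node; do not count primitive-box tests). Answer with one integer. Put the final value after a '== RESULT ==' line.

Walk:
N0 x:[7,51/2] y:[-30,11] z:[19/3,58/3] -> hit [7,11], descend [1, 4, 9, 10]
  N1 x:[13,22] y:[-10,4] z:[10,58/3] -> miss, prune
  N4 x:[17,51/2] y:[-30,8] z:[19/3,31/3] -> miss, prune
  N9 x:[7,25/2] y:[-21,11] z:[19/3,10] -> hit [7,10], descend [2, 11]
    N2 x:[7,17/2] y:[-21,11] z:[19/3,23/3] -> hit [7,23/3] leaf, test {P10(miss), P12@t=15/2}
    N11 x:[23/2,25/2] y:[-13,-8] z:[8,10] -> miss, prune
  N10 x:[9,49/2] y:[-21,-12] z:[35/3,56/3] -> miss, prune

Summary -> nodes [0, 1, 4, 9, 2, 11, 10]; box-tests=7; leaf-entries=1; first=P12

== RESULT ==
7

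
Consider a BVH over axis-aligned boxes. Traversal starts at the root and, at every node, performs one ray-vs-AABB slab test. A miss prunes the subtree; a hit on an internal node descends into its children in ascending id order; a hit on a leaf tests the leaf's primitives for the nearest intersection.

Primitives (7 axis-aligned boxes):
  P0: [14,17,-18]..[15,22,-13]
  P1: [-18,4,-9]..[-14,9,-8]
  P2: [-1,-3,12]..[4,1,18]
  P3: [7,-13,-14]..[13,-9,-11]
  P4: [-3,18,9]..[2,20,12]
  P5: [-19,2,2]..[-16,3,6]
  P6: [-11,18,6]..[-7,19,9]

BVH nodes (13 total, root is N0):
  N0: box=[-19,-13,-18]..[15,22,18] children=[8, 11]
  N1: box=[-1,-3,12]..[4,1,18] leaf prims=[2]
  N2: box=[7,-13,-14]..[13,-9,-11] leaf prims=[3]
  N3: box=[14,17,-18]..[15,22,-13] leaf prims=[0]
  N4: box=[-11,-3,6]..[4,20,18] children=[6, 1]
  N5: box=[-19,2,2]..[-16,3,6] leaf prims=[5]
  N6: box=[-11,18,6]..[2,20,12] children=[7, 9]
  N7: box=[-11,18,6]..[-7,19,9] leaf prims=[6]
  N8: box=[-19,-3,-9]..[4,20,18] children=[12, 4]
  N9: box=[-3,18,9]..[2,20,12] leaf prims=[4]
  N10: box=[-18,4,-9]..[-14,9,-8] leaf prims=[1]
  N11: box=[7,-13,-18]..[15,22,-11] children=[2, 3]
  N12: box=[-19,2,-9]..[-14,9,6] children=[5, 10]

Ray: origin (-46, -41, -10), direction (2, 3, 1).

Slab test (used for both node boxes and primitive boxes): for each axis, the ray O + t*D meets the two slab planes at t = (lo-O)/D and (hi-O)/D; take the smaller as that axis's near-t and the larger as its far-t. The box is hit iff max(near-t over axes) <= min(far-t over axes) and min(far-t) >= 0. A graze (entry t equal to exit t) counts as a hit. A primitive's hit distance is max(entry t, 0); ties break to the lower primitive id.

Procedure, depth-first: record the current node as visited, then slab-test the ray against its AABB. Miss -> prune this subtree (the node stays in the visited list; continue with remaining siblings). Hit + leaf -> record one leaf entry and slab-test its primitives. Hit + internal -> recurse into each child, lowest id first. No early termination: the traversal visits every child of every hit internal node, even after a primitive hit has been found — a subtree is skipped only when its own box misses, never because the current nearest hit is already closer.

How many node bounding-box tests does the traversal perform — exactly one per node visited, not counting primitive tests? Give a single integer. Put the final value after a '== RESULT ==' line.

Trace the traversal:
N0 x:[27/2,61/2] y:[28/3,21] z:[-8,28] -> hit [27/2,21], descend [8, 11]
  N8 x:[27/2,25] y:[38/3,61/3] z:[1,28] -> hit [27/2,61/3], descend [4, 12]
    N4 x:[35/2,25] y:[38/3,61/3] z:[16,28] -> hit [35/2,61/3], descend [1, 6]
      N1 x:[45/2,25] y:[38/3,14] z:[22,28] -> miss, prune
      N6 x:[35/2,24] y:[59/3,61/3] z:[16,22] -> hit [59/3,61/3], descend [7, 9]
        N7 x:[35/2,39/2] y:[59/3,20] z:[16,19] -> miss, prune
        N9 x:[43/2,24] y:[59/3,61/3] z:[19,22] -> miss, prune
    N12 x:[27/2,16] y:[43/3,50/3] z:[1,16] -> hit [43/3,16], descend [5, 10]
      N5 x:[27/2,15] y:[43/3,44/3] z:[12,16] -> hit [43/3,44/3] leaf, test {P5@t=43/3}
      N10 x:[14,16] y:[15,50/3] z:[1,2] -> miss, prune
  N11 x:[53/2,61/2] y:[28/3,21] z:[-8,-1] -> miss, prune

order=[0, 8, 4, 1, 6, 7, 9, 12, 5, 10, 11]  |boxes|=11  |leaves|=1  hit=P5

== RESULT ==
11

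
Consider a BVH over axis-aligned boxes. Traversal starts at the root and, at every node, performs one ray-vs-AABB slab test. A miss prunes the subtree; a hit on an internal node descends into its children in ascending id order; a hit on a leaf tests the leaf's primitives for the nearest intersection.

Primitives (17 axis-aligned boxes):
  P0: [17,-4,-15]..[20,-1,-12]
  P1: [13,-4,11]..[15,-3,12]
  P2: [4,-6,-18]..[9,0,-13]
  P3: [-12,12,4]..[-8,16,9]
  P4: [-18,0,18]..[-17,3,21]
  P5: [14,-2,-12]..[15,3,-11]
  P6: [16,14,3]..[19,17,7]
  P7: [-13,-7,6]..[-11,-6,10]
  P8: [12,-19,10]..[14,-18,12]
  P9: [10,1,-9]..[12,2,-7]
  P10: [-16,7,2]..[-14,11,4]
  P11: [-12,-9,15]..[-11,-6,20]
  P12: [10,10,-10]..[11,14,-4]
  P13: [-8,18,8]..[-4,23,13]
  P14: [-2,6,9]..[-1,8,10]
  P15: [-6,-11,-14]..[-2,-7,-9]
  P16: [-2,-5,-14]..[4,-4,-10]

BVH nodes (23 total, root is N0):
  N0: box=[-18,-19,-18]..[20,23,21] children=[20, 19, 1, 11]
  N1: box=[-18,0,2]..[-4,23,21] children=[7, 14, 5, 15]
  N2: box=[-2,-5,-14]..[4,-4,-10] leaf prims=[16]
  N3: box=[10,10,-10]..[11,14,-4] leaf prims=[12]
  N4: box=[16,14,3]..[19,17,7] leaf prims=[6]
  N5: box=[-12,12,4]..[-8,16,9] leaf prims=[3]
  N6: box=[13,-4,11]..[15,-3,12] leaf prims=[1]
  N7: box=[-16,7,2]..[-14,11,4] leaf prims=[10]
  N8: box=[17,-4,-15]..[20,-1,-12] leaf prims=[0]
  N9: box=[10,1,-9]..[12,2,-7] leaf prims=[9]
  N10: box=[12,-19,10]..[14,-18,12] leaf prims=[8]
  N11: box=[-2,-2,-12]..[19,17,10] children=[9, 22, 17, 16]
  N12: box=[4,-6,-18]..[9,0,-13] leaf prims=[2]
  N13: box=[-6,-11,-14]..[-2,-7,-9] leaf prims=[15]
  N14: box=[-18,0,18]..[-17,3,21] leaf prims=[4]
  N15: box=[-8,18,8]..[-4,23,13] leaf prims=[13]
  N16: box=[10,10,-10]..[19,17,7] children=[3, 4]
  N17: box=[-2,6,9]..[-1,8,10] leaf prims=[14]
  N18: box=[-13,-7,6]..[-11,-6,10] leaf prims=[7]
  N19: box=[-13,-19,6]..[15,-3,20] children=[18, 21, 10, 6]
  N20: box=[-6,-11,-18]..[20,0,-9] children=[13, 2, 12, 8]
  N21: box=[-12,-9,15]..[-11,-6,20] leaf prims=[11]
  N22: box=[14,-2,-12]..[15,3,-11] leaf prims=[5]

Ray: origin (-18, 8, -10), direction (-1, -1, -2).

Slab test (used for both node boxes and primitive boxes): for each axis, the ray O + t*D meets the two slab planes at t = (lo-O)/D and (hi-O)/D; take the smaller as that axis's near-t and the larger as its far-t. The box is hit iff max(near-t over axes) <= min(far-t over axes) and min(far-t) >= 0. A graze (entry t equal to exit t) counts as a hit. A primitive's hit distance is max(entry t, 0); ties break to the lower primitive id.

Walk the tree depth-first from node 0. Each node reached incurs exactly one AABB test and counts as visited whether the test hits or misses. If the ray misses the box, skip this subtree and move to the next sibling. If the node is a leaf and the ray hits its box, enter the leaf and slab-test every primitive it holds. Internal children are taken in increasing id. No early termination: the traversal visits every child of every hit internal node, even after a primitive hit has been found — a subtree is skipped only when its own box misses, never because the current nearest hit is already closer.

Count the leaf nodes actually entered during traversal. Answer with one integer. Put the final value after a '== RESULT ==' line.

Walk:
N0 x:[-38,0] y:[-15,27] z:[-31/2,4] -> hit [-15,0], descend [1, 11, 19, 20]
  N1 x:[-14,0] y:[-15,8] z:[-31/2,-6] -> miss, prune
  N11 x:[-37,-16] y:[-9,10] z:[-10,1] -> miss, prune
  N19 x:[-33,-5] y:[11,27] z:[-15,-8] -> miss, prune
  N20 x:[-38,-12] y:[8,19] z:[-1/2,4] -> miss, prune

Visited [0, 1, 11, 19, 20]. Tests: 5 box, 0 leaf. Nearest: miss.

== RESULT ==
0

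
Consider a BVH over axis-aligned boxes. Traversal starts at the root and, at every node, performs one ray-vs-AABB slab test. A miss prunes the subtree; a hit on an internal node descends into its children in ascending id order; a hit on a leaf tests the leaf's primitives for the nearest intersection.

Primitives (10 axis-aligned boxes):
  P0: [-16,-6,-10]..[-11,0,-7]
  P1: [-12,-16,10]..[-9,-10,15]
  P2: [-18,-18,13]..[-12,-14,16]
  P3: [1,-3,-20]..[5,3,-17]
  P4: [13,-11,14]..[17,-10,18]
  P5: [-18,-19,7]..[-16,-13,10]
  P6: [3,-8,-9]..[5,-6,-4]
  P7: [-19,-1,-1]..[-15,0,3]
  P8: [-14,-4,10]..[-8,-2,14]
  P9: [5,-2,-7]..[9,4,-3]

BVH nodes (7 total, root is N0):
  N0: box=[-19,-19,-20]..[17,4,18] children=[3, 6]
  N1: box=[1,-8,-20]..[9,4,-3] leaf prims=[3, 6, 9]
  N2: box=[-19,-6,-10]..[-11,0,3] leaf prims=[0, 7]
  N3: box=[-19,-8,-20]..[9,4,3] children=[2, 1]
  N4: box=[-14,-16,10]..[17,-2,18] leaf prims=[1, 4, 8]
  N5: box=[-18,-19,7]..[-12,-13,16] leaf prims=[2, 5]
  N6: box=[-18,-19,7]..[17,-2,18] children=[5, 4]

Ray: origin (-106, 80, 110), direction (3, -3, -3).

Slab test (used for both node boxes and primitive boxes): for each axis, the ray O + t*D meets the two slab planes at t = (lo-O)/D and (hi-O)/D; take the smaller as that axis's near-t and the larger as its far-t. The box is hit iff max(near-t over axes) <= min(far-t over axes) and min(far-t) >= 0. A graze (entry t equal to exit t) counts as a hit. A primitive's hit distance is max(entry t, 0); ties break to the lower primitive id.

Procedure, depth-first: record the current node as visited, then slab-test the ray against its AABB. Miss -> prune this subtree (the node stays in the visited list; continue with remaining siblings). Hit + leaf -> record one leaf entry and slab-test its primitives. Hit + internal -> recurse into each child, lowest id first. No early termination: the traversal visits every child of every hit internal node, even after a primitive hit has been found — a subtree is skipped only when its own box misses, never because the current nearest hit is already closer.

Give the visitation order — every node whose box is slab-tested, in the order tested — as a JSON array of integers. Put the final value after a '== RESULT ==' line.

Traverse from the root:
N0 x:[29,41] y:[76/3,33] z:[92/3,130/3] -> hit [92/3,33], descend [3, 6]
  N3 x:[29,115/3] y:[76/3,88/3] z:[107/3,130/3] -> miss, prune
  N6 x:[88/3,41] y:[82/3,33] z:[92/3,103/3] -> hit [92/3,33], descend [4, 5]
    N4 x:[92/3,41] y:[82/3,32] z:[92/3,100/3] -> hit [92/3,32] leaf, test {P1@t=95/3, P4(miss), P8(miss)}
    N5 x:[88/3,94/3] y:[31,33] z:[94/3,103/3] -> hit [94/3,94/3] leaf, test {P2@t=94/3, P5(miss)}

Summary -> nodes [0, 3, 6, 4, 5]; box-tests=5; leaf-entries=2; first=P2

== RESULT ==
[0, 3, 6, 4, 5]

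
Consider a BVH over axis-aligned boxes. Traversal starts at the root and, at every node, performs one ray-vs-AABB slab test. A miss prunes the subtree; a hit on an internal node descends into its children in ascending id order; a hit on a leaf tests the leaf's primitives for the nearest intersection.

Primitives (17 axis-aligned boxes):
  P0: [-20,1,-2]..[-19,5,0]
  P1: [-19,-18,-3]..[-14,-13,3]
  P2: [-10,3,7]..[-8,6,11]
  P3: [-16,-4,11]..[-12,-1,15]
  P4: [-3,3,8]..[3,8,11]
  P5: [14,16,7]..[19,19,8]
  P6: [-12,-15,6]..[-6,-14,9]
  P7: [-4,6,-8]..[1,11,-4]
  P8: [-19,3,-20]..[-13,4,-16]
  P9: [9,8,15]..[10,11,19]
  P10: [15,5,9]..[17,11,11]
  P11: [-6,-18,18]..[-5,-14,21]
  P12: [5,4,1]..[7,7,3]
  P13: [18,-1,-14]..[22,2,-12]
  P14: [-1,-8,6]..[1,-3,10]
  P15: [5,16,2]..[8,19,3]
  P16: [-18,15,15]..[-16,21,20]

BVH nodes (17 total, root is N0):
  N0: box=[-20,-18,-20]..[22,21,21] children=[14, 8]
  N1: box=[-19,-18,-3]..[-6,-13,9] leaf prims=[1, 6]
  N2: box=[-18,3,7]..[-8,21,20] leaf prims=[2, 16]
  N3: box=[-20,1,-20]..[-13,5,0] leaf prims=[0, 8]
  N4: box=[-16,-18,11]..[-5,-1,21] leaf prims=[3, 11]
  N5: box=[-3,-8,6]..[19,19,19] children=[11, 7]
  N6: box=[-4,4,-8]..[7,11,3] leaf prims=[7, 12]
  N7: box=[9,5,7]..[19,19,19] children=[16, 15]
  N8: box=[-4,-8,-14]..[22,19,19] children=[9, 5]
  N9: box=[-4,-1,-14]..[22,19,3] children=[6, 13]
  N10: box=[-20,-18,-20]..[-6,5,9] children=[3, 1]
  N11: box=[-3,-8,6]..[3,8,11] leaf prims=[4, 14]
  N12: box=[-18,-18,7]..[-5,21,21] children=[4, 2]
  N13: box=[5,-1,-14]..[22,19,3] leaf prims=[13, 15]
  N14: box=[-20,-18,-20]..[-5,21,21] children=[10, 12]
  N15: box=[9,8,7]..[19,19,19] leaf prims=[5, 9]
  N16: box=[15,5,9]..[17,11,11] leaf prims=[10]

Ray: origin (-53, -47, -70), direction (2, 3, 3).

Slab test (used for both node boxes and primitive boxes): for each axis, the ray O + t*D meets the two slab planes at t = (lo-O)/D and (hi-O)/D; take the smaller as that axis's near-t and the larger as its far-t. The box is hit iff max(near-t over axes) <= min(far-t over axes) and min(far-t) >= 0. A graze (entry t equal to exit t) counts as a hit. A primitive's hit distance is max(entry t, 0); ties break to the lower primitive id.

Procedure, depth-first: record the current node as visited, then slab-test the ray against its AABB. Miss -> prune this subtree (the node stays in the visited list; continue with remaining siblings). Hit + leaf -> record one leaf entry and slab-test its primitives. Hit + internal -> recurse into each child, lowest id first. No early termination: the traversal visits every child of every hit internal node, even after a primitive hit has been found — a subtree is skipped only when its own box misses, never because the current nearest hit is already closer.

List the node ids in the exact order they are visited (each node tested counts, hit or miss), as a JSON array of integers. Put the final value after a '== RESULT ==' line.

Walk:
N0 x:[33/2,75/2] y:[29/3,68/3] z:[50/3,91/3] -> hit [50/3,68/3], descend [8, 14]
  N8 x:[49/2,75/2] y:[13,22] z:[56/3,89/3] -> miss, prune
  N14 x:[33/2,24] y:[29/3,68/3] z:[50/3,91/3] -> hit [50/3,68/3], descend [10, 12]
    N10 x:[33/2,47/2] y:[29/3,52/3] z:[50/3,79/3] -> hit [50/3,52/3], descend [1, 3]
      N1 x:[17,47/2] y:[29/3,34/3] z:[67/3,79/3] -> miss, prune
      N3 x:[33/2,20] y:[16,52/3] z:[50/3,70/3] -> hit [50/3,52/3] leaf, test {P0(miss), P8@t=17}
    N12 x:[35/2,24] y:[29/3,68/3] z:[77/3,91/3] -> miss, prune

Visited [0, 8, 14, 10, 1, 3, 12]. Tests: 7 box, 1 leaf. Nearest: P8.

== RESULT ==
[0, 8, 14, 10, 1, 3, 12]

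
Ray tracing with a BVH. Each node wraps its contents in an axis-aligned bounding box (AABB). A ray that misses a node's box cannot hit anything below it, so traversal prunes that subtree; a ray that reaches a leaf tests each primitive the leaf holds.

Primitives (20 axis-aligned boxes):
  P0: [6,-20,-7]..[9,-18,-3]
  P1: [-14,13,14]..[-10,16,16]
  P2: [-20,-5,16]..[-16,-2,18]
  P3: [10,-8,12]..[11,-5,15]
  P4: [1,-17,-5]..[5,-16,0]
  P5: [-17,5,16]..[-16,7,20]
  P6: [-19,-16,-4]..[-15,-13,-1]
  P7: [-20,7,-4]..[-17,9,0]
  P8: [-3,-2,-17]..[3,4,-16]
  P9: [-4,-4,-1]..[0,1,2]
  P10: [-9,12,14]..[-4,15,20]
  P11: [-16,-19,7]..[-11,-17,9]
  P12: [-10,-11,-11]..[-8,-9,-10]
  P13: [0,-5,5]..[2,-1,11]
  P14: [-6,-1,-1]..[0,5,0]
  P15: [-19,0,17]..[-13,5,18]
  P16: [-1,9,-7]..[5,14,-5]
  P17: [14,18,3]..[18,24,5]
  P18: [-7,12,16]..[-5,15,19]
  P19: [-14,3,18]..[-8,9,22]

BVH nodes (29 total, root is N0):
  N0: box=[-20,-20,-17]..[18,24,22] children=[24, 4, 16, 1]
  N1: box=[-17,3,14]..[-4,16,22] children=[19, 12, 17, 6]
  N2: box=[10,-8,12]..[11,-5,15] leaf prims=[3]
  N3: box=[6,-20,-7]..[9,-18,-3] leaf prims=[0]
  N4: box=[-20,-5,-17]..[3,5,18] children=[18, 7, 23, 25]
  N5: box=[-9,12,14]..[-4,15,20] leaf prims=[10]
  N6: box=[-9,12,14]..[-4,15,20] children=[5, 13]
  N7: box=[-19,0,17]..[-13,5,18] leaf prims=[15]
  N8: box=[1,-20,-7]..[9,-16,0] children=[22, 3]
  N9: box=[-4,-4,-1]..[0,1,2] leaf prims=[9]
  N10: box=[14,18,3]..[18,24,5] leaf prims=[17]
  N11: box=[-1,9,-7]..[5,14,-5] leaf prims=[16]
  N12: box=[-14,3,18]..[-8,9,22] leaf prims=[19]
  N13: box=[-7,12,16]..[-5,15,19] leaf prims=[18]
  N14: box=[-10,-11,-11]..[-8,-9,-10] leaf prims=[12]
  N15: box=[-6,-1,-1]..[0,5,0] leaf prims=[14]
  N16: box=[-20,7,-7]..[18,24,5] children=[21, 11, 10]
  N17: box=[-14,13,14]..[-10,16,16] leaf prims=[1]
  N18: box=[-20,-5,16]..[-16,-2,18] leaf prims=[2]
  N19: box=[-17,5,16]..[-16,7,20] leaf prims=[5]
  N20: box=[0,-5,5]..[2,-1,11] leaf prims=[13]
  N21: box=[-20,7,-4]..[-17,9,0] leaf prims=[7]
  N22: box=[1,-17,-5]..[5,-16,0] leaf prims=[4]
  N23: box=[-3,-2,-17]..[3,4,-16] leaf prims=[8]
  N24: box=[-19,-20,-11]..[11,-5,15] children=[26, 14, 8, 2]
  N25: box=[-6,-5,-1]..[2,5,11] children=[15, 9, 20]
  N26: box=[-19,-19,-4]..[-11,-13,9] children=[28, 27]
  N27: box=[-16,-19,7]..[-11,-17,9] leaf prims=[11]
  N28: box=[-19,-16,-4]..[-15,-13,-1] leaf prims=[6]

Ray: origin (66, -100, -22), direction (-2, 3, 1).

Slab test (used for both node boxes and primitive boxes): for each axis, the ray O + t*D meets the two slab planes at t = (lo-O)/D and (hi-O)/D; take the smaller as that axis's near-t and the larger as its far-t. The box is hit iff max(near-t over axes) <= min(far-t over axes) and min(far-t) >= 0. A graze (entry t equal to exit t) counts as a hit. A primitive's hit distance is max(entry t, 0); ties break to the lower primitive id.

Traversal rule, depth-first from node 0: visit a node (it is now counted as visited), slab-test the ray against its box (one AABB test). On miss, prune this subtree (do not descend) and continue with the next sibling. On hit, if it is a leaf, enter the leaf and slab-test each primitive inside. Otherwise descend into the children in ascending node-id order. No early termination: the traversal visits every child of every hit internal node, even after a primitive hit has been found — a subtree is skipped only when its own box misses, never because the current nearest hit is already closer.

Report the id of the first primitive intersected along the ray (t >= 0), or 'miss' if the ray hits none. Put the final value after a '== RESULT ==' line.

Traverse from the root:
N0 x:[24,43] y:[80/3,124/3] z:[5,44] -> hit [80/3,124/3], descend [1, 4, 16, 24]
  N1 x:[35,83/2] y:[103/3,116/3] z:[36,44] -> hit [36,116/3], descend [6, 12, 17, 19]
    N6 x:[35,75/2] y:[112/3,115/3] z:[36,42] -> hit [112/3,75/2], descend [5, 13]
      N5 x:[35,75/2] y:[112/3,115/3] z:[36,42] -> hit [112/3,75/2] leaf, test {P10@t=112/3}
      N13 x:[71/2,73/2] y:[112/3,115/3] z:[38,41] -> miss, prune
    N12 x:[37,40] y:[103/3,109/3] z:[40,44] -> miss, prune
    N17 x:[38,40] y:[113/3,116/3] z:[36,38] -> hit [38,38] leaf, test {P1@t=38}
    N19 x:[41,83/2] y:[35,107/3] z:[38,42] -> miss, prune
  N4 x:[63/2,43] y:[95/3,35] z:[5,40] -> hit [95/3,35], descend [7, 18, 23, 25]
    N7 x:[79/2,85/2] y:[100/3,35] z:[39,40] -> miss, prune
    N18 x:[41,43] y:[95/3,98/3] z:[38,40] -> miss, prune
    N23 x:[63/2,69/2] y:[98/3,104/3] z:[5,6] -> miss, prune
    N25 x:[32,36] y:[95/3,35] z:[21,33] -> hit [32,33], descend [9, 15, 20]
      N9 x:[33,35] y:[32,101/3] z:[21,24] -> miss, prune
      N15 x:[33,36] y:[33,35] z:[21,22] -> miss, prune
      N20 x:[32,33] y:[95/3,33] z:[27,33] -> hit [32,33] leaf, test {P13@t=32}
  N16 x:[24,43] y:[107/3,124/3] z:[15,27] -> miss, prune
  N24 x:[55/2,85/2] y:[80/3,95/3] z:[11,37] -> hit [55/2,95/3], descend [2, 8, 14, 26]
    N2 x:[55/2,28] y:[92/3,95/3] z:[34,37] -> miss, prune
    N8 x:[57/2,65/2] y:[80/3,28] z:[15,22] -> miss, prune
    N14 x:[37,38] y:[89/3,91/3] z:[11,12] -> miss, prune
    N26 x:[77/2,85/2] y:[27,29] z:[18,31] -> miss, prune

Summary -> nodes [0, 1, 6, 5, 13, 12, 17, 19, 4, 7, 18, 23, 25, 9, 15, 20, 16, 24, 2, 8, 14, 26]; box-tests=22; leaf-entries=3; first=P13

== RESULT ==
13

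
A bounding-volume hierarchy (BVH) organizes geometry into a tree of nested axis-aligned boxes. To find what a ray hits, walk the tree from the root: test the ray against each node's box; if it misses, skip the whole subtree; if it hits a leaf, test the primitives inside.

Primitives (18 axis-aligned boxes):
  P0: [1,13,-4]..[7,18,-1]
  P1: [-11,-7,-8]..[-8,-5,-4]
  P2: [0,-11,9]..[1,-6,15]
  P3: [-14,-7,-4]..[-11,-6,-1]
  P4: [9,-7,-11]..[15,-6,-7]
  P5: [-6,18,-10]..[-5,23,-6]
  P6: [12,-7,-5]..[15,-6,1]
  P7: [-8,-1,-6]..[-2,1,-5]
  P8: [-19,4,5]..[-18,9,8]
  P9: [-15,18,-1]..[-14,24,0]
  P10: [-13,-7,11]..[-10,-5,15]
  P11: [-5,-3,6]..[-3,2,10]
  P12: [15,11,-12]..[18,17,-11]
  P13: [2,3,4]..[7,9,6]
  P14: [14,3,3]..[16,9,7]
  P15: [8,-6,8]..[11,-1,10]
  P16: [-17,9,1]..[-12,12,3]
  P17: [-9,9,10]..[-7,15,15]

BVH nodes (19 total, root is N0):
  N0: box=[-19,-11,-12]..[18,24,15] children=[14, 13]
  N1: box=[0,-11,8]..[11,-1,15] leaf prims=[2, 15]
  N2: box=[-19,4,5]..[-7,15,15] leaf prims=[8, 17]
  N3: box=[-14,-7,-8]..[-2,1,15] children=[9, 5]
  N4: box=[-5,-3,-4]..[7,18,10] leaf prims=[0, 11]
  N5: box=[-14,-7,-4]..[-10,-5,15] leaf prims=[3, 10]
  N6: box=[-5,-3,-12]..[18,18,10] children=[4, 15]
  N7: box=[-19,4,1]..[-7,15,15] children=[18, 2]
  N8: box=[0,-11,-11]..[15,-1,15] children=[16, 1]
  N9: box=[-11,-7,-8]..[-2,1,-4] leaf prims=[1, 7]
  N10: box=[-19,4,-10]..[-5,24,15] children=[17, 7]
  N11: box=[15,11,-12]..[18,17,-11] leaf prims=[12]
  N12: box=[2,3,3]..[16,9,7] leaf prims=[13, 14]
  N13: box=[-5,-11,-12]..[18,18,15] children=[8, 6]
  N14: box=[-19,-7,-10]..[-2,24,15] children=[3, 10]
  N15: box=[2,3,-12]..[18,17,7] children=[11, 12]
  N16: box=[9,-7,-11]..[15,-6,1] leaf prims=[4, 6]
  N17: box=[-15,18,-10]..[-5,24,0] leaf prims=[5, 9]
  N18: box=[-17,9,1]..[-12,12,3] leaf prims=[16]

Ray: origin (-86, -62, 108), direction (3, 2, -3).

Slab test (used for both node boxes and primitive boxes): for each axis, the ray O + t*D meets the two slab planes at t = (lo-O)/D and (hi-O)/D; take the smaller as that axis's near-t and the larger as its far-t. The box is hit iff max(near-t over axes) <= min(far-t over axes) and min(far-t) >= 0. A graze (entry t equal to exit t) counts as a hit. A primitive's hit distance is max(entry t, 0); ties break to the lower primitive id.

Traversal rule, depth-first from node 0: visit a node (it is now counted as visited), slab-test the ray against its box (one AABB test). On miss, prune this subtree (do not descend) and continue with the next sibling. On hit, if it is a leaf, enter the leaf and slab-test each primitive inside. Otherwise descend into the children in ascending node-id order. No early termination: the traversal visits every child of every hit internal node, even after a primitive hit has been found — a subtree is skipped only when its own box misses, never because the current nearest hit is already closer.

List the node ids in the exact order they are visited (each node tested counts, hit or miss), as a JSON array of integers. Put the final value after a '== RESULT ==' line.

Traverse from the root:
N0 x:[67/3,104/3] y:[51/2,43] z:[31,40] -> hit [31,104/3], descend [13, 14]
  N13 x:[27,104/3] y:[51/2,40] z:[31,40] -> hit [31,104/3], descend [6, 8]
    N6 x:[27,104/3] y:[59/2,40] z:[98/3,40] -> hit [98/3,104/3], descend [4, 15]
      N4 x:[27,31] y:[59/2,40] z:[98/3,112/3] -> miss, prune
      N15 x:[88/3,104/3] y:[65/2,79/2] z:[101/3,40] -> hit [101/3,104/3], descend [11, 12]
        N11 x:[101/3,104/3] y:[73/2,79/2] z:[119/3,40] -> miss, prune
        N12 x:[88/3,34] y:[65/2,71/2] z:[101/3,35] -> hit [101/3,34] leaf, test {P13(miss), P14@t=101/3}
    N8 x:[86/3,101/3] y:[51/2,61/2] z:[31,119/3] -> miss, prune
  N14 x:[67/3,28] y:[55/2,43] z:[31,118/3] -> miss, prune

Summary -> nodes [0, 13, 6, 4, 15, 11, 12, 8, 14]; box-tests=9; leaf-entries=1; first=P14

== RESULT ==
[0, 13, 6, 4, 15, 11, 12, 8, 14]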